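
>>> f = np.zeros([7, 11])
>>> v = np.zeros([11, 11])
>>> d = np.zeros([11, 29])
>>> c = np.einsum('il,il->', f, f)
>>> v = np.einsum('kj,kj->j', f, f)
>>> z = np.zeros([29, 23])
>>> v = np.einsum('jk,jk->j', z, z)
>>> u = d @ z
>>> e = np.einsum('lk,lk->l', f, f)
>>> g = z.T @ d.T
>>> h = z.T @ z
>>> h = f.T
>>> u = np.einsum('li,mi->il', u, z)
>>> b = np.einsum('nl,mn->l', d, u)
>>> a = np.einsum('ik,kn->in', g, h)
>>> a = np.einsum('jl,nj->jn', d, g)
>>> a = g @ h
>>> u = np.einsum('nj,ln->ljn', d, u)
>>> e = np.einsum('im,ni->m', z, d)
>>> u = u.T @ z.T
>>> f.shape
(7, 11)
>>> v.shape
(29,)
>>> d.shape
(11, 29)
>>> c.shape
()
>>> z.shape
(29, 23)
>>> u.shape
(11, 29, 29)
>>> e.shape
(23,)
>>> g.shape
(23, 11)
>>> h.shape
(11, 7)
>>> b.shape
(29,)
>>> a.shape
(23, 7)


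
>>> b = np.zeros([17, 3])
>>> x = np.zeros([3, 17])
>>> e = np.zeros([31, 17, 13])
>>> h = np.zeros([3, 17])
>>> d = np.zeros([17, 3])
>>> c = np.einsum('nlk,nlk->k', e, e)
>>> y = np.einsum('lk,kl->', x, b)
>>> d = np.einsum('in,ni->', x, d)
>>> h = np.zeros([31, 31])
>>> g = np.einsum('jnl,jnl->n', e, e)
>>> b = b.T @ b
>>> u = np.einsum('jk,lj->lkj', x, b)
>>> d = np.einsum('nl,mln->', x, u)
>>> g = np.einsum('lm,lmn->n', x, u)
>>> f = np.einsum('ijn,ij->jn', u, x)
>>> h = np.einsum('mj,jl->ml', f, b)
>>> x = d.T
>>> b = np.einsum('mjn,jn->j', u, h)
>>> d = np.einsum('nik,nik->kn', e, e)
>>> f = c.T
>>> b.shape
(17,)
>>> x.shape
()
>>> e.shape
(31, 17, 13)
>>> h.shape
(17, 3)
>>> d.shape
(13, 31)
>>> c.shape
(13,)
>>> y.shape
()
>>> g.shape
(3,)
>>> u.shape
(3, 17, 3)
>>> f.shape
(13,)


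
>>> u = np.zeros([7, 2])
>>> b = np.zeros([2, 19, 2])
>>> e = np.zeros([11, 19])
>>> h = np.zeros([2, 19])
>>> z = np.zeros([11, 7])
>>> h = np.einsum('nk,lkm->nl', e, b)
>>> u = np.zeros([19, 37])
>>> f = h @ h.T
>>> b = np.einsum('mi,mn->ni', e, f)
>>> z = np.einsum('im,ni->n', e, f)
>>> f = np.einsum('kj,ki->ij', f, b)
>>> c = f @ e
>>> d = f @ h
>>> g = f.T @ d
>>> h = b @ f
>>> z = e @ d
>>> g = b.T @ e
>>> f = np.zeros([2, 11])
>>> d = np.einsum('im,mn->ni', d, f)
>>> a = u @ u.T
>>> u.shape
(19, 37)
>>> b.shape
(11, 19)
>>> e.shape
(11, 19)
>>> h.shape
(11, 11)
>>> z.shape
(11, 2)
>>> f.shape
(2, 11)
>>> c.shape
(19, 19)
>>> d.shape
(11, 19)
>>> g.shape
(19, 19)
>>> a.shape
(19, 19)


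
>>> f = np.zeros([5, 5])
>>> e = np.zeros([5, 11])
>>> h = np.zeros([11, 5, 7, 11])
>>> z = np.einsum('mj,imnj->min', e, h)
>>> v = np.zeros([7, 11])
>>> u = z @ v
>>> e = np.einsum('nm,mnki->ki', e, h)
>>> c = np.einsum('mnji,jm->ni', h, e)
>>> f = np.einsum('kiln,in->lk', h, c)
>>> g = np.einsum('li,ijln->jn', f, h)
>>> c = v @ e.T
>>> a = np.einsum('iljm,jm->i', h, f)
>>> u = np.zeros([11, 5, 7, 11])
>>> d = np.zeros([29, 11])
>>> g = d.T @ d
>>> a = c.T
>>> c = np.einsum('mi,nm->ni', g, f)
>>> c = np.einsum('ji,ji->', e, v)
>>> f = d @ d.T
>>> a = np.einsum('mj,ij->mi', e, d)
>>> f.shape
(29, 29)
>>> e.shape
(7, 11)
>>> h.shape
(11, 5, 7, 11)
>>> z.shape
(5, 11, 7)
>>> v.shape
(7, 11)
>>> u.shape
(11, 5, 7, 11)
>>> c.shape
()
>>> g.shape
(11, 11)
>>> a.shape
(7, 29)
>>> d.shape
(29, 11)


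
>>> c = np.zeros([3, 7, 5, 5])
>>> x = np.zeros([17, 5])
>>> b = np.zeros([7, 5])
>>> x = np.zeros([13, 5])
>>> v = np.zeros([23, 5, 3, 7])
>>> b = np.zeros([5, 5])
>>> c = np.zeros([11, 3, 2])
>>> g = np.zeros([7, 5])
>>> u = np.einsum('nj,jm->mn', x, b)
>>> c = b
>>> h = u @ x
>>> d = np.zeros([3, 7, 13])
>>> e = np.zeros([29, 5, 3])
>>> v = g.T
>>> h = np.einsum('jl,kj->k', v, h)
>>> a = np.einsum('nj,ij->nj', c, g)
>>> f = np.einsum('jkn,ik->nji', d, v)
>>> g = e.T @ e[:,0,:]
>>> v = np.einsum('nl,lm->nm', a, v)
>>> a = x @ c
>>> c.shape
(5, 5)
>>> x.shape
(13, 5)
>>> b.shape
(5, 5)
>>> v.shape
(5, 7)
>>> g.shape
(3, 5, 3)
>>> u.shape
(5, 13)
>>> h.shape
(5,)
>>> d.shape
(3, 7, 13)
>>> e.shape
(29, 5, 3)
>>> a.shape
(13, 5)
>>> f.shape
(13, 3, 5)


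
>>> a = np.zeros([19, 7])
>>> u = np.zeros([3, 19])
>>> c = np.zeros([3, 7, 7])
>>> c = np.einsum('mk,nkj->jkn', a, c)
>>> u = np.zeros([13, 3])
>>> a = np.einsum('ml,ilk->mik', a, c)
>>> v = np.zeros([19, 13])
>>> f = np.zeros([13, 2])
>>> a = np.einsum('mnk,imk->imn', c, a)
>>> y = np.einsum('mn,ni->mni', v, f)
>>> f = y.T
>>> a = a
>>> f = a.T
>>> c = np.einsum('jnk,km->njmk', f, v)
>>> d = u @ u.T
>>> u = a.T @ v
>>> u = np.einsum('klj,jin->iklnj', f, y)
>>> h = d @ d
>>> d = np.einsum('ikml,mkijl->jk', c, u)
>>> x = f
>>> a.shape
(19, 7, 7)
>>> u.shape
(13, 7, 7, 2, 19)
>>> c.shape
(7, 7, 13, 19)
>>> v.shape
(19, 13)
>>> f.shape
(7, 7, 19)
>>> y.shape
(19, 13, 2)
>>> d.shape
(2, 7)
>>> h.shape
(13, 13)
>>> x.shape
(7, 7, 19)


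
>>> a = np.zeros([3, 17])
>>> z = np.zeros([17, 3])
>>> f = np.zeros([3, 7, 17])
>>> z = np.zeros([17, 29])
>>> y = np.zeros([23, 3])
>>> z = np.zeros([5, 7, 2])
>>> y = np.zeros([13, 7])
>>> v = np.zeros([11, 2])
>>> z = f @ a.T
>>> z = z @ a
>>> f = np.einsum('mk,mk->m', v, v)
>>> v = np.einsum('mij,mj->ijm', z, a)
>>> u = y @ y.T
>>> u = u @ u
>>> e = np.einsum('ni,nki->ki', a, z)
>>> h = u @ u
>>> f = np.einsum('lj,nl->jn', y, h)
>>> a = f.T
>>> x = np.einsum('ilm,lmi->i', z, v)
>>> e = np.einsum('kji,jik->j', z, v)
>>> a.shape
(13, 7)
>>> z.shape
(3, 7, 17)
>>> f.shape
(7, 13)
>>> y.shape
(13, 7)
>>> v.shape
(7, 17, 3)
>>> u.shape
(13, 13)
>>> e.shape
(7,)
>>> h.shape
(13, 13)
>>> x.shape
(3,)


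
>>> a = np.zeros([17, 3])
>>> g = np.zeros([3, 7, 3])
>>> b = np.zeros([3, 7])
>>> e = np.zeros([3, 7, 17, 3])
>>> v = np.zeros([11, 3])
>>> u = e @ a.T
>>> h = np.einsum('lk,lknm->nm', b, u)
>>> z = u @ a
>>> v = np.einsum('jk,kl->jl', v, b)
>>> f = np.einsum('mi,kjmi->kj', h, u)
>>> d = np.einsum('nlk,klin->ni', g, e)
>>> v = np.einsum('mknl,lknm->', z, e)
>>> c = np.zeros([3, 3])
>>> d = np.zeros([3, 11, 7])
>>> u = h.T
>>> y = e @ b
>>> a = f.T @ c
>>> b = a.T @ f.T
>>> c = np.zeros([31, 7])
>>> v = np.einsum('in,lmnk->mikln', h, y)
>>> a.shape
(7, 3)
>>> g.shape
(3, 7, 3)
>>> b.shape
(3, 3)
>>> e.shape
(3, 7, 17, 3)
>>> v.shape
(7, 17, 7, 3, 17)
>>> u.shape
(17, 17)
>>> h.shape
(17, 17)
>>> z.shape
(3, 7, 17, 3)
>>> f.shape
(3, 7)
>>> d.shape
(3, 11, 7)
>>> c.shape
(31, 7)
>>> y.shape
(3, 7, 17, 7)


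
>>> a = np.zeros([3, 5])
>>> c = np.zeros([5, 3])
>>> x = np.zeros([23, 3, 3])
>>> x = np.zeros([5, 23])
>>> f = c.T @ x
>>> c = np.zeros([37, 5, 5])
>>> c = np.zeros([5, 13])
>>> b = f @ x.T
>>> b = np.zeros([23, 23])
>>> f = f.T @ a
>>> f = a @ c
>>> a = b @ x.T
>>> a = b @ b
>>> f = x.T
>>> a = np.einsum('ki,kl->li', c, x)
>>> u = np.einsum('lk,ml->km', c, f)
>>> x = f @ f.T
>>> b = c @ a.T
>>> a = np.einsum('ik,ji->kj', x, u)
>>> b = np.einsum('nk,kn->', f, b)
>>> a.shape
(23, 13)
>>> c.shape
(5, 13)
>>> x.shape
(23, 23)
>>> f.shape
(23, 5)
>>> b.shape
()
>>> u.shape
(13, 23)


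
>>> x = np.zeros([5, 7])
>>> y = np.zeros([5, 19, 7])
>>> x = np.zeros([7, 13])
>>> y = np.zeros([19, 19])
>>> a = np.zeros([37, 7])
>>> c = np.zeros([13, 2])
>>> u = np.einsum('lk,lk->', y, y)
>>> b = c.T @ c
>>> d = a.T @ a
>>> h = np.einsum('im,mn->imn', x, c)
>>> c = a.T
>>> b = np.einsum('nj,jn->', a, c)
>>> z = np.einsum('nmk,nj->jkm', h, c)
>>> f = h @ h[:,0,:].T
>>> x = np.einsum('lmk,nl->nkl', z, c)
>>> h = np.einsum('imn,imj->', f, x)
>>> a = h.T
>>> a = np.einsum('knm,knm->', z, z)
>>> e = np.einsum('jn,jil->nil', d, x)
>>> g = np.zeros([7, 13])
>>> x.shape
(7, 13, 37)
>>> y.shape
(19, 19)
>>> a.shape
()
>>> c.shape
(7, 37)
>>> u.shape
()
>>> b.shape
()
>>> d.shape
(7, 7)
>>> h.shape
()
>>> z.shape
(37, 2, 13)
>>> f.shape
(7, 13, 7)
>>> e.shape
(7, 13, 37)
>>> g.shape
(7, 13)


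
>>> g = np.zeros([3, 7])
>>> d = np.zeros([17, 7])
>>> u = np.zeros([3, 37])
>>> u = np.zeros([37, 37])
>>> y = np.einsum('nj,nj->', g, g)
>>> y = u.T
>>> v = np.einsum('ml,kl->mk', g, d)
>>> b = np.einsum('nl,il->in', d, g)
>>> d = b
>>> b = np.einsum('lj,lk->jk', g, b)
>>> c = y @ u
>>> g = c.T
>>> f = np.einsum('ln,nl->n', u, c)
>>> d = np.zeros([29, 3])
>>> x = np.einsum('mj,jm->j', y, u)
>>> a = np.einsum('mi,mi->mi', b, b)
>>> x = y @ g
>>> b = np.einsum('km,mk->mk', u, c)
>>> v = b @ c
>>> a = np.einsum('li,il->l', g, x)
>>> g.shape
(37, 37)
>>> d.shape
(29, 3)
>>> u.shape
(37, 37)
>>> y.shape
(37, 37)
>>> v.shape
(37, 37)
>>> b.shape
(37, 37)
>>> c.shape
(37, 37)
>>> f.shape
(37,)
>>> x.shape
(37, 37)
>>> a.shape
(37,)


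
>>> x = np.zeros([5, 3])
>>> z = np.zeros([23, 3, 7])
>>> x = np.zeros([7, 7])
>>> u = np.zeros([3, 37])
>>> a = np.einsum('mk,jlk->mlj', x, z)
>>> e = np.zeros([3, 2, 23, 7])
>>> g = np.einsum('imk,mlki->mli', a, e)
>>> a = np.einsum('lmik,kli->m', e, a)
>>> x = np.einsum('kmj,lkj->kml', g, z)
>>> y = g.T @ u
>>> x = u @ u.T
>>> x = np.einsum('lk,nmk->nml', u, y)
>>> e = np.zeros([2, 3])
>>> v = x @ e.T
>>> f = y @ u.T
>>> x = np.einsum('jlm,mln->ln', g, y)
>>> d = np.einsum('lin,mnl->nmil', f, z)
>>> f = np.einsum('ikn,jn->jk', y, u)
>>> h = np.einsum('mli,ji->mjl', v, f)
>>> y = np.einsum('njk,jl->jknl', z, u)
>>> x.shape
(2, 37)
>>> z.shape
(23, 3, 7)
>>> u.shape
(3, 37)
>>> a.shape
(2,)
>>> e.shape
(2, 3)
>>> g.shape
(3, 2, 7)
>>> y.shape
(3, 7, 23, 37)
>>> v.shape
(7, 2, 2)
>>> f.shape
(3, 2)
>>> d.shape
(3, 23, 2, 7)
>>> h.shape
(7, 3, 2)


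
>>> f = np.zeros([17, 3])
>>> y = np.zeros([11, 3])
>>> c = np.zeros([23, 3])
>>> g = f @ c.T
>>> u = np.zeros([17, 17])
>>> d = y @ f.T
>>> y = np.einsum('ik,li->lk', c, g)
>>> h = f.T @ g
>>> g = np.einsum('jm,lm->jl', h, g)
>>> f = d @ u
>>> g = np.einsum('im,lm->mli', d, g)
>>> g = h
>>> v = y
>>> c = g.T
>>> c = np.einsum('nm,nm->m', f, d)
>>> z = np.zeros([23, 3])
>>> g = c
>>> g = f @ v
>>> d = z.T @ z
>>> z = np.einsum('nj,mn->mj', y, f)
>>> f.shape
(11, 17)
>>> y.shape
(17, 3)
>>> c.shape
(17,)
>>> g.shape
(11, 3)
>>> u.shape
(17, 17)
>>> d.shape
(3, 3)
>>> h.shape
(3, 23)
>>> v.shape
(17, 3)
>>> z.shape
(11, 3)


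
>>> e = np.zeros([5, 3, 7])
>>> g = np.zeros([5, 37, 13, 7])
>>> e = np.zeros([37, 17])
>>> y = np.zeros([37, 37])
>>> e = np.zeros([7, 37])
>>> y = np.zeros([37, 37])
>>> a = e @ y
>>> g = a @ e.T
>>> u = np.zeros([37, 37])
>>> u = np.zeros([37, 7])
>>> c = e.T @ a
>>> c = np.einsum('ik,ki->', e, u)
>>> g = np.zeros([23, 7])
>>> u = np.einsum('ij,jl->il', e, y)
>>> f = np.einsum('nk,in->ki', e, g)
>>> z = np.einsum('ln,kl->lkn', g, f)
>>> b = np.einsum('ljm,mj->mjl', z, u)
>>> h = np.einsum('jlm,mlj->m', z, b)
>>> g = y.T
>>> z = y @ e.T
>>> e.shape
(7, 37)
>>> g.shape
(37, 37)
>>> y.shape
(37, 37)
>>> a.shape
(7, 37)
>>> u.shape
(7, 37)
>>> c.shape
()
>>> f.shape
(37, 23)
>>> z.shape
(37, 7)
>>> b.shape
(7, 37, 23)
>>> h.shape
(7,)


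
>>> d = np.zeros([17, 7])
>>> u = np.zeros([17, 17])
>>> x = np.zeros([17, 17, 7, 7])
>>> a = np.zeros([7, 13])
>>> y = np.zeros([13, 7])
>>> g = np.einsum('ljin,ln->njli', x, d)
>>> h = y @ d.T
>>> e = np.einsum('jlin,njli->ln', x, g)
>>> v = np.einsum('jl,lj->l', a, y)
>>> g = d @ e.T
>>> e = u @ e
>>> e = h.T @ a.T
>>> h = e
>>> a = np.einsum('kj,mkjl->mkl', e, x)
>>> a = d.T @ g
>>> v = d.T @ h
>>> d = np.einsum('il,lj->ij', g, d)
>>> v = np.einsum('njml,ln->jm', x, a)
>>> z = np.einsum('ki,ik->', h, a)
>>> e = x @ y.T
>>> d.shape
(17, 7)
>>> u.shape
(17, 17)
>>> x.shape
(17, 17, 7, 7)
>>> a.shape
(7, 17)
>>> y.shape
(13, 7)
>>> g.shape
(17, 17)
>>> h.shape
(17, 7)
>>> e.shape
(17, 17, 7, 13)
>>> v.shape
(17, 7)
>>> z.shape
()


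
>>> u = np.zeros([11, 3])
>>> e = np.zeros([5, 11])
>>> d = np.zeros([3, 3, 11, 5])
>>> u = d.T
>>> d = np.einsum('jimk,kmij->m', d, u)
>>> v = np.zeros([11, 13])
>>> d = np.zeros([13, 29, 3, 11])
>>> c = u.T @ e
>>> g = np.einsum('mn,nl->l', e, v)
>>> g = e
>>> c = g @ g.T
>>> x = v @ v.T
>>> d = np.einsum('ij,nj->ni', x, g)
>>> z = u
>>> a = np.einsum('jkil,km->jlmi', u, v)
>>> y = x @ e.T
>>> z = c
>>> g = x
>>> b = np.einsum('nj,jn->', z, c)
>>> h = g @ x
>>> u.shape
(5, 11, 3, 3)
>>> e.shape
(5, 11)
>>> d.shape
(5, 11)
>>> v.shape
(11, 13)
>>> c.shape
(5, 5)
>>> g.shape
(11, 11)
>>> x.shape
(11, 11)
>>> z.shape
(5, 5)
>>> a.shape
(5, 3, 13, 3)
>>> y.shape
(11, 5)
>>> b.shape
()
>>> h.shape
(11, 11)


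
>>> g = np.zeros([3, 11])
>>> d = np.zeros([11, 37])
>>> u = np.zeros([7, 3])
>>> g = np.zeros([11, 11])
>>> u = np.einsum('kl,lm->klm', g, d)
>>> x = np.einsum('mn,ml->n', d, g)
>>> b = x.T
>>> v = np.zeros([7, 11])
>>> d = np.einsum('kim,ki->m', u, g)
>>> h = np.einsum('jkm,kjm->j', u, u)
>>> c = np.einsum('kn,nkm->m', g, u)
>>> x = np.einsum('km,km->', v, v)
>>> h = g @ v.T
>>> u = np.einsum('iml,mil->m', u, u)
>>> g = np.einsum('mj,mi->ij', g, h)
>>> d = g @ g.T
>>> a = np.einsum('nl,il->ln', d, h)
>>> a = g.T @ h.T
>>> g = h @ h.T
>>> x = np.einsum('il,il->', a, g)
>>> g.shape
(11, 11)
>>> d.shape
(7, 7)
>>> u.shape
(11,)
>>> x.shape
()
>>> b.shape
(37,)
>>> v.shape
(7, 11)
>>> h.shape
(11, 7)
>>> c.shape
(37,)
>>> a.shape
(11, 11)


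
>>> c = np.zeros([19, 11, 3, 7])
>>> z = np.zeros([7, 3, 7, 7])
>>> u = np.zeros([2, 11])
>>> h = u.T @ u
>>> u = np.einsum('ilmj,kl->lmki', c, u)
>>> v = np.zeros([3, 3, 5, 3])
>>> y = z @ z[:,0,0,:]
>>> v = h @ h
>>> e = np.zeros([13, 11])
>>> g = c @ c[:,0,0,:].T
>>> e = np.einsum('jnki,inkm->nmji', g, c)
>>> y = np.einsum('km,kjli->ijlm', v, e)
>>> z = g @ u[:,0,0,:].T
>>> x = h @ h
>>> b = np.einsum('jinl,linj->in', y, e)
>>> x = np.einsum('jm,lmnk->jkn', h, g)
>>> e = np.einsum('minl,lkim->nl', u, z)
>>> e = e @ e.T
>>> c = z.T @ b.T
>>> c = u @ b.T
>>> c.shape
(11, 3, 2, 7)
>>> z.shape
(19, 11, 3, 11)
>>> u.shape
(11, 3, 2, 19)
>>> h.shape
(11, 11)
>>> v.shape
(11, 11)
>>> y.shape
(19, 7, 19, 11)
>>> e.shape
(2, 2)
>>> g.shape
(19, 11, 3, 19)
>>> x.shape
(11, 19, 3)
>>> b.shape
(7, 19)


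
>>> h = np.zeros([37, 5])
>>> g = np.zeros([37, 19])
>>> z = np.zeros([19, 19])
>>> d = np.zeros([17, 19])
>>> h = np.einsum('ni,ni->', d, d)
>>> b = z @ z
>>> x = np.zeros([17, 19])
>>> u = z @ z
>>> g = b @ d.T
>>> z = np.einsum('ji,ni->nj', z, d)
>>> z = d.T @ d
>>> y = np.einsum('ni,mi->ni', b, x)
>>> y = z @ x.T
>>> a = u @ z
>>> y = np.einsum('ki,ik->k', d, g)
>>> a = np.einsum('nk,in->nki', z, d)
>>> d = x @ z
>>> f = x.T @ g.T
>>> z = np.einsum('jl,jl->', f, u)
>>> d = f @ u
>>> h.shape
()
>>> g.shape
(19, 17)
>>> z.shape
()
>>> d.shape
(19, 19)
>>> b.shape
(19, 19)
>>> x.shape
(17, 19)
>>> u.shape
(19, 19)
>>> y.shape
(17,)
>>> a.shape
(19, 19, 17)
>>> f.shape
(19, 19)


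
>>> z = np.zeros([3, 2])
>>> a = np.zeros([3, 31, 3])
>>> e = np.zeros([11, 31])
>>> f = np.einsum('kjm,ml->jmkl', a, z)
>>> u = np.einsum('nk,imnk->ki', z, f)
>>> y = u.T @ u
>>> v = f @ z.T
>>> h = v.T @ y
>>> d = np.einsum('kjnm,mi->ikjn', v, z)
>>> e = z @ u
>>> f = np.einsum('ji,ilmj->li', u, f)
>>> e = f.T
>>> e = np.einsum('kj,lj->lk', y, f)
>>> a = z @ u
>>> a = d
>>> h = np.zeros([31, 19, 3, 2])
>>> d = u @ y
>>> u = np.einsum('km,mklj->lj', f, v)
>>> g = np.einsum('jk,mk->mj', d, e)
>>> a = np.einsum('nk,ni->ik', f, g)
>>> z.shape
(3, 2)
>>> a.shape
(2, 31)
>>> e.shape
(3, 31)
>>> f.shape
(3, 31)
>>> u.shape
(3, 3)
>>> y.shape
(31, 31)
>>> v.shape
(31, 3, 3, 3)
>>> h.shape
(31, 19, 3, 2)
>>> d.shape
(2, 31)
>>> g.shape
(3, 2)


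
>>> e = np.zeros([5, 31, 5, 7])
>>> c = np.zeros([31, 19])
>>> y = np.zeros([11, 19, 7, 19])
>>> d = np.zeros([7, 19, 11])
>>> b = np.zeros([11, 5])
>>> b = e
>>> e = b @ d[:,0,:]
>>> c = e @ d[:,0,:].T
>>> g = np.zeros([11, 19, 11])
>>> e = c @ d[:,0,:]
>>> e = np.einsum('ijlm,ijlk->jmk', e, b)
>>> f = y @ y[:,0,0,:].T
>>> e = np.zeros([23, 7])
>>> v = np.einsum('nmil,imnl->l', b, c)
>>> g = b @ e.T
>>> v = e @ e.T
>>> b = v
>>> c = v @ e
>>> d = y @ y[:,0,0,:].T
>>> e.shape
(23, 7)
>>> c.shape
(23, 7)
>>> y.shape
(11, 19, 7, 19)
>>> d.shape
(11, 19, 7, 11)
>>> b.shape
(23, 23)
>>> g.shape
(5, 31, 5, 23)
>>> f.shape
(11, 19, 7, 11)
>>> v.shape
(23, 23)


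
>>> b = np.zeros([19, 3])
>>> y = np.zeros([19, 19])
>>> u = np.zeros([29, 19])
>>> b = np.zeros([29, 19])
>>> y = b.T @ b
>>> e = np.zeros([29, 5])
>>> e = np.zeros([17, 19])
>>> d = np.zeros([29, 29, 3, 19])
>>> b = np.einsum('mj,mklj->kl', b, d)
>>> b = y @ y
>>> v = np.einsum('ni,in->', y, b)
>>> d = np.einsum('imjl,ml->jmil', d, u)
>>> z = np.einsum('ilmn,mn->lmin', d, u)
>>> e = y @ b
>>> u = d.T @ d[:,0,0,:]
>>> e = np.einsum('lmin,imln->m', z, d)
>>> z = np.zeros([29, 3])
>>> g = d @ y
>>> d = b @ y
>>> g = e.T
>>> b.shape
(19, 19)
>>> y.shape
(19, 19)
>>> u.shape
(19, 29, 29, 19)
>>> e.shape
(29,)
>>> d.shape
(19, 19)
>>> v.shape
()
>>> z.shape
(29, 3)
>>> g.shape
(29,)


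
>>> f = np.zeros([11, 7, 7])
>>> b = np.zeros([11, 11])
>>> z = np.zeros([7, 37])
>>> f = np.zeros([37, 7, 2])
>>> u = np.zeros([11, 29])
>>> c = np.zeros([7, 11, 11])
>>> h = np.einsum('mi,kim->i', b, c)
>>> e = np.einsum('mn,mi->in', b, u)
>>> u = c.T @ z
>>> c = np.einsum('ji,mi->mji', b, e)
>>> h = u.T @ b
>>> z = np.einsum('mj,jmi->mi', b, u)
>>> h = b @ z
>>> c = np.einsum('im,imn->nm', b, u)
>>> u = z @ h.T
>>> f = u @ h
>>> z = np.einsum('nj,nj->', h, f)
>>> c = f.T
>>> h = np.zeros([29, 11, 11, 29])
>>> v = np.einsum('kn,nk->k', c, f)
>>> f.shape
(11, 37)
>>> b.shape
(11, 11)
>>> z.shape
()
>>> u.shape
(11, 11)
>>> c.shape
(37, 11)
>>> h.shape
(29, 11, 11, 29)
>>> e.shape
(29, 11)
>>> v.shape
(37,)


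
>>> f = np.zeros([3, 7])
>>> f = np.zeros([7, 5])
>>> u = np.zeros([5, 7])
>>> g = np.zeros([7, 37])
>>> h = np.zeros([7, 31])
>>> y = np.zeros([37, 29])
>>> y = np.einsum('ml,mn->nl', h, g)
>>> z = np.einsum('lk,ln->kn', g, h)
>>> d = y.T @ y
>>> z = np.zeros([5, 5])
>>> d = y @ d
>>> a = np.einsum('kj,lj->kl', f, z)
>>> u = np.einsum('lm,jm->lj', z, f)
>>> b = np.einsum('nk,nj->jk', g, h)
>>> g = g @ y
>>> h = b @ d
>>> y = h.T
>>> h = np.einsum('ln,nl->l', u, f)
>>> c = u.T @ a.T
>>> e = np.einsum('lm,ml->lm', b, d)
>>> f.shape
(7, 5)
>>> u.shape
(5, 7)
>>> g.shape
(7, 31)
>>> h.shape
(5,)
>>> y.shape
(31, 31)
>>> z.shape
(5, 5)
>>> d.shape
(37, 31)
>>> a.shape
(7, 5)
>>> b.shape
(31, 37)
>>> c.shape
(7, 7)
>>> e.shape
(31, 37)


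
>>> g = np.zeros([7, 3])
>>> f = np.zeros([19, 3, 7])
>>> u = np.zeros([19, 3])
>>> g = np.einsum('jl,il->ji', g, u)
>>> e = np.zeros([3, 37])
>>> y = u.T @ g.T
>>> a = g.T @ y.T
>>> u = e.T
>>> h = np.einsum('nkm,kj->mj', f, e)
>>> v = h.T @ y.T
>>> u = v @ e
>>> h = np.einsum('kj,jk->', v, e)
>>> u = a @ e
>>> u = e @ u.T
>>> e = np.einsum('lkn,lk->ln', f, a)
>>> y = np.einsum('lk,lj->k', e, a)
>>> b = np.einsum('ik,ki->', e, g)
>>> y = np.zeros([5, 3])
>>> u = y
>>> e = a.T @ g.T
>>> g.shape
(7, 19)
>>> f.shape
(19, 3, 7)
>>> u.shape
(5, 3)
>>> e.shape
(3, 7)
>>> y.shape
(5, 3)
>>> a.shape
(19, 3)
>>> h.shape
()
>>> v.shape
(37, 3)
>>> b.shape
()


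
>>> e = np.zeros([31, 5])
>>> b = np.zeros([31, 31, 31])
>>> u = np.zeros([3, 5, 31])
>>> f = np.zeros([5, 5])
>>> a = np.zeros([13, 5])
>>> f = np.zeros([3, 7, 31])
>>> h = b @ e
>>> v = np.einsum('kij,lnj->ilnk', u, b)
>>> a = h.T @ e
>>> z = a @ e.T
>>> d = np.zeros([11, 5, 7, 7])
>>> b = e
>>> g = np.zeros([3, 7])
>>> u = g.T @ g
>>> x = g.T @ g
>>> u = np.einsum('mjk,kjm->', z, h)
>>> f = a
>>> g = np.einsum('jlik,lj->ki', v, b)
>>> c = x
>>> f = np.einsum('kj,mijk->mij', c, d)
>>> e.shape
(31, 5)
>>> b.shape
(31, 5)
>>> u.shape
()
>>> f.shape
(11, 5, 7)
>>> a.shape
(5, 31, 5)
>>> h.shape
(31, 31, 5)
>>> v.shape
(5, 31, 31, 3)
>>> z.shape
(5, 31, 31)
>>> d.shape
(11, 5, 7, 7)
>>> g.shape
(3, 31)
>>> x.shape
(7, 7)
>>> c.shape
(7, 7)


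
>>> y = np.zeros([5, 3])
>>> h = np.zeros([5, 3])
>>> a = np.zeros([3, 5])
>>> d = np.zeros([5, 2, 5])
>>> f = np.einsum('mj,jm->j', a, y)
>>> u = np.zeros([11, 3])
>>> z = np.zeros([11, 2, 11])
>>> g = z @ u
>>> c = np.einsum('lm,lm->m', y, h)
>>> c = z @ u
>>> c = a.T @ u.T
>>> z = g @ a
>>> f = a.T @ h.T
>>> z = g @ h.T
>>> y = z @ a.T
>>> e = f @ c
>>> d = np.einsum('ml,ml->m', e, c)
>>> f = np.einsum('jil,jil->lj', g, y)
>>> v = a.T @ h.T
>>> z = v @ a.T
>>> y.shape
(11, 2, 3)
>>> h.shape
(5, 3)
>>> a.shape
(3, 5)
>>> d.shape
(5,)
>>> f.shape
(3, 11)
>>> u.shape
(11, 3)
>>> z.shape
(5, 3)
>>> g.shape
(11, 2, 3)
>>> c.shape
(5, 11)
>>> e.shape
(5, 11)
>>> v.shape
(5, 5)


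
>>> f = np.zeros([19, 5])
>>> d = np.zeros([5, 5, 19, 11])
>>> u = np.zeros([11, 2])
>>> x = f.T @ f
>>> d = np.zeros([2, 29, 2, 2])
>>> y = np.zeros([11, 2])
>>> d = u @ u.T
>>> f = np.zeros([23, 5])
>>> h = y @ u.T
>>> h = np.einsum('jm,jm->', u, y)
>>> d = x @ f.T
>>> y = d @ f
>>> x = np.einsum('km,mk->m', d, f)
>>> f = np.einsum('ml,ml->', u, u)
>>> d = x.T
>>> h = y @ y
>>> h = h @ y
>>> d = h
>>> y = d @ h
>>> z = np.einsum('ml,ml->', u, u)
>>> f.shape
()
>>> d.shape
(5, 5)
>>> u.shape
(11, 2)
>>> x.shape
(23,)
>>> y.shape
(5, 5)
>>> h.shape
(5, 5)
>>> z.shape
()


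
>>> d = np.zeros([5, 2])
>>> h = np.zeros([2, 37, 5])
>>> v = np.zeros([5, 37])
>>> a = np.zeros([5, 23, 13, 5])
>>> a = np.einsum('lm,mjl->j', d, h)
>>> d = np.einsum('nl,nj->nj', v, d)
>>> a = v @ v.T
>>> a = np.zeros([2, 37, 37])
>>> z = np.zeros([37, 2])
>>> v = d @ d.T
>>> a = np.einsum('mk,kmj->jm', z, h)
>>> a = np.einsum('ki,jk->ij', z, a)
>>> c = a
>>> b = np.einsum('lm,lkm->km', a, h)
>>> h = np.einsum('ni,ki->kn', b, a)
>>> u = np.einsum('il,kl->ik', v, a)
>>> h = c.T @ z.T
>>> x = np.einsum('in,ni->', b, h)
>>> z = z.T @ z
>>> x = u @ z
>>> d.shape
(5, 2)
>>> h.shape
(5, 37)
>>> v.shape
(5, 5)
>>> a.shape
(2, 5)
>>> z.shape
(2, 2)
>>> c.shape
(2, 5)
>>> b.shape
(37, 5)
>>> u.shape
(5, 2)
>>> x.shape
(5, 2)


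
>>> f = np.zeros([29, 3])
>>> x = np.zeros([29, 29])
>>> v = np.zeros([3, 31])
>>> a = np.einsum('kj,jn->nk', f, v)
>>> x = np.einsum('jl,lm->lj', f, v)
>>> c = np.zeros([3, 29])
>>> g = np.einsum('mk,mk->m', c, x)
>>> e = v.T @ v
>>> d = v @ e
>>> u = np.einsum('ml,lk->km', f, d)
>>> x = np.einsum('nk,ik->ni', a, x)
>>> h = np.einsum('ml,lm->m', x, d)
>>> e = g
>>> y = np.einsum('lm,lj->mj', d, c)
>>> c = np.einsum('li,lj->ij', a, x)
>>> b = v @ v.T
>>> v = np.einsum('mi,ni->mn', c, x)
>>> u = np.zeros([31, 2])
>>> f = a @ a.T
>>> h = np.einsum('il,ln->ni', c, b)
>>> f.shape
(31, 31)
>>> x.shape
(31, 3)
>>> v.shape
(29, 31)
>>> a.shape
(31, 29)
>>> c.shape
(29, 3)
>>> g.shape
(3,)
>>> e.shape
(3,)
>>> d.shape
(3, 31)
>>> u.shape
(31, 2)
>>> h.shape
(3, 29)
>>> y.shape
(31, 29)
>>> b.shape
(3, 3)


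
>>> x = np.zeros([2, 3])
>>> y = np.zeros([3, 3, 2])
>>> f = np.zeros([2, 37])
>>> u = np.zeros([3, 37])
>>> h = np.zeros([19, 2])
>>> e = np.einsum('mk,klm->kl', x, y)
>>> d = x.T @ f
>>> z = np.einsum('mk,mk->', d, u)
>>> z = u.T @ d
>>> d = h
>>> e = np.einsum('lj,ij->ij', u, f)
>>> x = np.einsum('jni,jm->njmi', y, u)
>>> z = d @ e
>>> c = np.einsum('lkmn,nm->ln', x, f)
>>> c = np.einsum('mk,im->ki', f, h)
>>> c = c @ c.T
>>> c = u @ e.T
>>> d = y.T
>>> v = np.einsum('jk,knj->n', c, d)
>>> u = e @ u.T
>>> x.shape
(3, 3, 37, 2)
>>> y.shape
(3, 3, 2)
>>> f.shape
(2, 37)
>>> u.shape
(2, 3)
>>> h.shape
(19, 2)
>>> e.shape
(2, 37)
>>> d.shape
(2, 3, 3)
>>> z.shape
(19, 37)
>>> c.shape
(3, 2)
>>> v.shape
(3,)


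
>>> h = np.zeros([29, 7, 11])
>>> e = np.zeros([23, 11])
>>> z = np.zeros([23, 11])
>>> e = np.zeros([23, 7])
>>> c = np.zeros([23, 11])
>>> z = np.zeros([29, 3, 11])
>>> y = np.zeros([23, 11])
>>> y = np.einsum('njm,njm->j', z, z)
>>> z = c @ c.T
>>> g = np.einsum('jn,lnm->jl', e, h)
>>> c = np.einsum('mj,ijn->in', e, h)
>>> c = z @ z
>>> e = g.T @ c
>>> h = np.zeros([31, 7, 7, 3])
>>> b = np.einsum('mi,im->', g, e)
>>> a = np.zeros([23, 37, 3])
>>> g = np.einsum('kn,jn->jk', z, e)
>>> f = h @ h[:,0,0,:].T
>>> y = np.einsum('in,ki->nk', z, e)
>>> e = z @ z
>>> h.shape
(31, 7, 7, 3)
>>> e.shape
(23, 23)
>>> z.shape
(23, 23)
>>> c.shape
(23, 23)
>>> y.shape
(23, 29)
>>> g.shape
(29, 23)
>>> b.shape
()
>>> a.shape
(23, 37, 3)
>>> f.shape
(31, 7, 7, 31)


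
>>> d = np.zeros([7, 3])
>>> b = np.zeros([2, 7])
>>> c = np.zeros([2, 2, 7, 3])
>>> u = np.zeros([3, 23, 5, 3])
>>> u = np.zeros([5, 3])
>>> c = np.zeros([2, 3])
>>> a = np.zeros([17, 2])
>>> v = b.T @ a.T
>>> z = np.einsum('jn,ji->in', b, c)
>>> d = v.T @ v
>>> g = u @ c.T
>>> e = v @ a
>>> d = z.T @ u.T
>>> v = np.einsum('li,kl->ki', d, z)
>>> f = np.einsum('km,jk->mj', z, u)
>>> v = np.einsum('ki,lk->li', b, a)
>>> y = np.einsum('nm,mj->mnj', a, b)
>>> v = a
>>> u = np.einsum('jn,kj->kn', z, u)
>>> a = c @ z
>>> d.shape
(7, 5)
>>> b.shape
(2, 7)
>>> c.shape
(2, 3)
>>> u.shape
(5, 7)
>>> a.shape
(2, 7)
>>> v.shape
(17, 2)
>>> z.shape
(3, 7)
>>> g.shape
(5, 2)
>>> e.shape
(7, 2)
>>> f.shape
(7, 5)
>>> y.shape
(2, 17, 7)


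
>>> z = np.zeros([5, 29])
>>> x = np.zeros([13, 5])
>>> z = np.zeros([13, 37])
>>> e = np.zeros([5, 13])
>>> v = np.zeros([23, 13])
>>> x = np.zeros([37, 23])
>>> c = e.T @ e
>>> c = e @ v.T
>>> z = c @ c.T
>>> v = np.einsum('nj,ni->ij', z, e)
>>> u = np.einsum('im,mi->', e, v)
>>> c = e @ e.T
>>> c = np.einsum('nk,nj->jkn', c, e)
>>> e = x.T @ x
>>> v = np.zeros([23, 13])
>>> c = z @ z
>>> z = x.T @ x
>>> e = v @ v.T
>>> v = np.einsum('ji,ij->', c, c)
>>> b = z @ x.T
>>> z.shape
(23, 23)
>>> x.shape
(37, 23)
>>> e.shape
(23, 23)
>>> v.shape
()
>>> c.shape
(5, 5)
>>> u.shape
()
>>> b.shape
(23, 37)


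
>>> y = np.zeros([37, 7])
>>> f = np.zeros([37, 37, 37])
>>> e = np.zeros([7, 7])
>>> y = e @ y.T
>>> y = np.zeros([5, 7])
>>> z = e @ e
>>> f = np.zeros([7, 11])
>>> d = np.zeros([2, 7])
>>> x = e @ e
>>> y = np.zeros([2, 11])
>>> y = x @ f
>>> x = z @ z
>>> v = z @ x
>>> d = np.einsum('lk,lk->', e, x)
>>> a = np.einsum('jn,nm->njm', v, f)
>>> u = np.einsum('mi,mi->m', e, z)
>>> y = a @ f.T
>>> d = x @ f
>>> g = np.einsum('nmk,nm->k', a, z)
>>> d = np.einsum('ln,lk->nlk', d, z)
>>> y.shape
(7, 7, 7)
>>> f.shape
(7, 11)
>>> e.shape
(7, 7)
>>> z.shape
(7, 7)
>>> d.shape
(11, 7, 7)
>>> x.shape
(7, 7)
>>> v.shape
(7, 7)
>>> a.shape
(7, 7, 11)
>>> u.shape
(7,)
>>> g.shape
(11,)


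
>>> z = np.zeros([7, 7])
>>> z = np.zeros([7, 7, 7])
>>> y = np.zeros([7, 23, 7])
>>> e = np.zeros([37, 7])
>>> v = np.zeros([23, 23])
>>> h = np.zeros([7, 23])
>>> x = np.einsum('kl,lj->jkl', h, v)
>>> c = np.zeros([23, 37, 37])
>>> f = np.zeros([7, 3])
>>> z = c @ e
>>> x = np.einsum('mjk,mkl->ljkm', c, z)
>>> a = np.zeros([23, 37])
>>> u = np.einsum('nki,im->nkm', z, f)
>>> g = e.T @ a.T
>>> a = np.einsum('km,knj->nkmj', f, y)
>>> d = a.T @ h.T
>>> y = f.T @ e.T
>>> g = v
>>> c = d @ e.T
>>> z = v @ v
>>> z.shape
(23, 23)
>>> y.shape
(3, 37)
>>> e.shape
(37, 7)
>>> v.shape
(23, 23)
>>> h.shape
(7, 23)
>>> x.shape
(7, 37, 37, 23)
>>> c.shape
(7, 3, 7, 37)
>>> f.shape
(7, 3)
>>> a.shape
(23, 7, 3, 7)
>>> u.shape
(23, 37, 3)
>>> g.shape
(23, 23)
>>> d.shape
(7, 3, 7, 7)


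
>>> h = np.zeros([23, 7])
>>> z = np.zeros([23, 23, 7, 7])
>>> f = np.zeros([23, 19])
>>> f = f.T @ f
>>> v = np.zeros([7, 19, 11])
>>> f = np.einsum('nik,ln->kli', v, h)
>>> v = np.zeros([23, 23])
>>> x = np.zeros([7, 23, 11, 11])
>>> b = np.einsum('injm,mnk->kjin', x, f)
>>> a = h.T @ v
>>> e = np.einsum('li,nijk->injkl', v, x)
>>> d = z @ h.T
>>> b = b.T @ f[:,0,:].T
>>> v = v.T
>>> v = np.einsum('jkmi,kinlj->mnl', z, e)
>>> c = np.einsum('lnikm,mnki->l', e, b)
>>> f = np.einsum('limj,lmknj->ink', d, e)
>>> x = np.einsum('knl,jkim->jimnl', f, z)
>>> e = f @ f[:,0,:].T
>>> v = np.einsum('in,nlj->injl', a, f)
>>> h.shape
(23, 7)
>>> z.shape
(23, 23, 7, 7)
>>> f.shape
(23, 11, 11)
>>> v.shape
(7, 23, 11, 11)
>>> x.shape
(23, 7, 7, 11, 11)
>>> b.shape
(23, 7, 11, 11)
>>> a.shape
(7, 23)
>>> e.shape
(23, 11, 23)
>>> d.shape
(23, 23, 7, 23)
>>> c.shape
(23,)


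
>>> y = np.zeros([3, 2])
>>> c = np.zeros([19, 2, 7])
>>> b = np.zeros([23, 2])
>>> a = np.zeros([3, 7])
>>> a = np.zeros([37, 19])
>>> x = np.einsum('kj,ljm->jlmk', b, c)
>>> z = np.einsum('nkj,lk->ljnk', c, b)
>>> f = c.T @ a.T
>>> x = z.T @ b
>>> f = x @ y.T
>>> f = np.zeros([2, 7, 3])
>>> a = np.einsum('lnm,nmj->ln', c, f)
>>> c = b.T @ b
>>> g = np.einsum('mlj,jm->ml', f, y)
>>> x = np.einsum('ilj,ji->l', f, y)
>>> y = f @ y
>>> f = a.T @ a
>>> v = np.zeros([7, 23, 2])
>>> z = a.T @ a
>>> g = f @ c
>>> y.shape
(2, 7, 2)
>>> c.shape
(2, 2)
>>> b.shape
(23, 2)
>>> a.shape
(19, 2)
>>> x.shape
(7,)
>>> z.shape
(2, 2)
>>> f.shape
(2, 2)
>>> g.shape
(2, 2)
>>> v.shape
(7, 23, 2)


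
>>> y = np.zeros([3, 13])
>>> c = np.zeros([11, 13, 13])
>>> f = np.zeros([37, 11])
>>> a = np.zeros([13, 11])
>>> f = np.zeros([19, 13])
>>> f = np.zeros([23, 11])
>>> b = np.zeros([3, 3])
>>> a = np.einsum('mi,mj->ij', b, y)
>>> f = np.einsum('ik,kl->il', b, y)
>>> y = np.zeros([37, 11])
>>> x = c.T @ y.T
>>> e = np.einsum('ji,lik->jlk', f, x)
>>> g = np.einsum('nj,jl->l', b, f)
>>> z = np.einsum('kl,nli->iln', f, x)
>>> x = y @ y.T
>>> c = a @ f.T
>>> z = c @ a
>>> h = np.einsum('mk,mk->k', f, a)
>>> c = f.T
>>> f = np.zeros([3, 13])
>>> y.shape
(37, 11)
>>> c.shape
(13, 3)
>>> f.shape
(3, 13)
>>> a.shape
(3, 13)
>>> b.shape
(3, 3)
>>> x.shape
(37, 37)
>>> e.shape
(3, 13, 37)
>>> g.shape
(13,)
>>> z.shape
(3, 13)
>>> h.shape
(13,)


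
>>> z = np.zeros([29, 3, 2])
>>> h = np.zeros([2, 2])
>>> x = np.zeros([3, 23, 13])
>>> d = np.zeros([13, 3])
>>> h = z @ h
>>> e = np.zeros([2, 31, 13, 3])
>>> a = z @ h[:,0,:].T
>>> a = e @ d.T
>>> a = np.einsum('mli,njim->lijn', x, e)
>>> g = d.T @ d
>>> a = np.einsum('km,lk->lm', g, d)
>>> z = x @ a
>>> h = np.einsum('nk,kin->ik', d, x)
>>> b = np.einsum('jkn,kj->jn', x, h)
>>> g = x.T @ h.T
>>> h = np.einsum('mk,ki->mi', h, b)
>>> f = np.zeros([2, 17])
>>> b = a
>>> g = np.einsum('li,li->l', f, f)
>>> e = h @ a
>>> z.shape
(3, 23, 3)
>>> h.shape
(23, 13)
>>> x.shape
(3, 23, 13)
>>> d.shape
(13, 3)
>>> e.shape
(23, 3)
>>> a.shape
(13, 3)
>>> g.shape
(2,)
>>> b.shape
(13, 3)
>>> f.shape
(2, 17)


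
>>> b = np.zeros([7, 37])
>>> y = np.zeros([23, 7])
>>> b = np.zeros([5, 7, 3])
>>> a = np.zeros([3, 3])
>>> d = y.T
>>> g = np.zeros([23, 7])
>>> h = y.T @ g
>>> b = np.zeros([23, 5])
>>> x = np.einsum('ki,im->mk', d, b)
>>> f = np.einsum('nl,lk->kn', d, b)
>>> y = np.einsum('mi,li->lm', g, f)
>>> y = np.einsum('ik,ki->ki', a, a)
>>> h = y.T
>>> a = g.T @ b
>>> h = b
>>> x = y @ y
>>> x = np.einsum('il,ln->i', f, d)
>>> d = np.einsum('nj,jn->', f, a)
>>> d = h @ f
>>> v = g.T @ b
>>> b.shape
(23, 5)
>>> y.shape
(3, 3)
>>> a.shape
(7, 5)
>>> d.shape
(23, 7)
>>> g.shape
(23, 7)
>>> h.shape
(23, 5)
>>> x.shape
(5,)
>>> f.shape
(5, 7)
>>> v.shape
(7, 5)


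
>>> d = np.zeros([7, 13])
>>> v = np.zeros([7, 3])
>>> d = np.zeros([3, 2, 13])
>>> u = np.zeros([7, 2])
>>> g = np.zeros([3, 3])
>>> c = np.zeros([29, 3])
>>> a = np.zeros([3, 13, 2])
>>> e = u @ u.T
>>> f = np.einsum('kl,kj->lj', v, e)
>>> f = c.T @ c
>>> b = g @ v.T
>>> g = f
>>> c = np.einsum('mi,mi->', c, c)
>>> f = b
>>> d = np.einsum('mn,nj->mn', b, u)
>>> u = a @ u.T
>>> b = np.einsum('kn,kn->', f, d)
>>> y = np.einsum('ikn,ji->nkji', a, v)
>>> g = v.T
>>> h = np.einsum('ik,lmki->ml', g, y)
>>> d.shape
(3, 7)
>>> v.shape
(7, 3)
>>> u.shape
(3, 13, 7)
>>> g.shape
(3, 7)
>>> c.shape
()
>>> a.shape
(3, 13, 2)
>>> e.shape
(7, 7)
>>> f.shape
(3, 7)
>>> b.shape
()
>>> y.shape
(2, 13, 7, 3)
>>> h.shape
(13, 2)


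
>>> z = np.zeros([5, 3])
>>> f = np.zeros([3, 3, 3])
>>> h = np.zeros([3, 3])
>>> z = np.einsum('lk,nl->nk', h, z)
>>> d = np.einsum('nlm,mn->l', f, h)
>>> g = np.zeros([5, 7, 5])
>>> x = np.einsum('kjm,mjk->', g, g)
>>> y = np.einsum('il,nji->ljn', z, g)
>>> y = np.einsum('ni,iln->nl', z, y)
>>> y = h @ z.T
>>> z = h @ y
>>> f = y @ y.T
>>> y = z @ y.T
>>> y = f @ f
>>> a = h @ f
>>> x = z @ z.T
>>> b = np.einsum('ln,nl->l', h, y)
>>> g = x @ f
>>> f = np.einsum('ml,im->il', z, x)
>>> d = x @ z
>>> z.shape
(3, 5)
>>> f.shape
(3, 5)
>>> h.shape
(3, 3)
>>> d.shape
(3, 5)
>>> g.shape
(3, 3)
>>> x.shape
(3, 3)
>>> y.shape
(3, 3)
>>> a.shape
(3, 3)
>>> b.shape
(3,)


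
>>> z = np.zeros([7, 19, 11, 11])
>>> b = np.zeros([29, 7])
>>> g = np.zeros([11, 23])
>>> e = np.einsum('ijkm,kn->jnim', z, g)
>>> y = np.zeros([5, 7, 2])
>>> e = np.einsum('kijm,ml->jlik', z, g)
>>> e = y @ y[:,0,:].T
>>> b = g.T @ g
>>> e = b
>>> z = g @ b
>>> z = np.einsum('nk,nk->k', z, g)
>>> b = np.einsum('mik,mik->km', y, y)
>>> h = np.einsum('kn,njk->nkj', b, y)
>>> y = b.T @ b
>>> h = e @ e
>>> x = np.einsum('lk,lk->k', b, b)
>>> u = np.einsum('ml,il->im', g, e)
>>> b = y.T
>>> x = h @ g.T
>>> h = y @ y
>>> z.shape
(23,)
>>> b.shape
(5, 5)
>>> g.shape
(11, 23)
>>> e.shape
(23, 23)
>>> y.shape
(5, 5)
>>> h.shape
(5, 5)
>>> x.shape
(23, 11)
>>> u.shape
(23, 11)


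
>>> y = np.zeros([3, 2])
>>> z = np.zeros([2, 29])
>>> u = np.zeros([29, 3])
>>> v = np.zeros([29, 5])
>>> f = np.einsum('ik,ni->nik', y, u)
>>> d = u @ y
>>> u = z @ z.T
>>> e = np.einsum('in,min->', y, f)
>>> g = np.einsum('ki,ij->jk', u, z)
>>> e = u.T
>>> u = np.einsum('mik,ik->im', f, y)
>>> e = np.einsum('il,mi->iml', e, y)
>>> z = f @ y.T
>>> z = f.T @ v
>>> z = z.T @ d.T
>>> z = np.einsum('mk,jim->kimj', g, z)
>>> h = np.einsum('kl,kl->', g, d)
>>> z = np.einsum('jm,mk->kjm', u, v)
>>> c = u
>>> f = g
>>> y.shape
(3, 2)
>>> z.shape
(5, 3, 29)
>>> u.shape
(3, 29)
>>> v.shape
(29, 5)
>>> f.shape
(29, 2)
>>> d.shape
(29, 2)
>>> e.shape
(2, 3, 2)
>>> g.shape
(29, 2)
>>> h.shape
()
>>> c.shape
(3, 29)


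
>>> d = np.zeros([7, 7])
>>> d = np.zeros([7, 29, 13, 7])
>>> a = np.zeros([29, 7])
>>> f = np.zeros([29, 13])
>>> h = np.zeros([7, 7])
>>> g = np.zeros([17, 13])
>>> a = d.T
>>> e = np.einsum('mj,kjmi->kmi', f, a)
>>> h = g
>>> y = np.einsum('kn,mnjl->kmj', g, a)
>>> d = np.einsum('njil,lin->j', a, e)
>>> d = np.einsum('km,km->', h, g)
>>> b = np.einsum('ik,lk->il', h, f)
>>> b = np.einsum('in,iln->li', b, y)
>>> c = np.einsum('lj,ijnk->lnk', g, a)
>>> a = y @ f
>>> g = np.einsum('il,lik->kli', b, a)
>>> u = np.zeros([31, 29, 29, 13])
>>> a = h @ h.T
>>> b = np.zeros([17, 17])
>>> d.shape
()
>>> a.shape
(17, 17)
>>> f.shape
(29, 13)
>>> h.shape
(17, 13)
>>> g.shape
(13, 17, 7)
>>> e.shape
(7, 29, 7)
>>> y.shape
(17, 7, 29)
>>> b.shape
(17, 17)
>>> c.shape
(17, 29, 7)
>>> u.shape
(31, 29, 29, 13)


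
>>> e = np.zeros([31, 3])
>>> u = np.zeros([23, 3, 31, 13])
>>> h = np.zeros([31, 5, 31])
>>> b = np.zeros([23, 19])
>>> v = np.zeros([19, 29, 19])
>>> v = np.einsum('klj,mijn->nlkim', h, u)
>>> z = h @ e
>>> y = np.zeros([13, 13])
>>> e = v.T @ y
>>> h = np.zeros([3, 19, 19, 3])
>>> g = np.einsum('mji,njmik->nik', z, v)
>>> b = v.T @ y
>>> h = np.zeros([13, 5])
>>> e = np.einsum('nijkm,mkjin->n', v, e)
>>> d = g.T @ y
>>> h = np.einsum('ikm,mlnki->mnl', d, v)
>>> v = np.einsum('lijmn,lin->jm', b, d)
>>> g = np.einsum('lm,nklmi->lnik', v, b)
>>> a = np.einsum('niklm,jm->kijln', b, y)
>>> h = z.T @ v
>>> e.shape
(13,)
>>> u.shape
(23, 3, 31, 13)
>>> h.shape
(3, 5, 5)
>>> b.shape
(23, 3, 31, 5, 13)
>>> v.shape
(31, 5)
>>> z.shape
(31, 5, 3)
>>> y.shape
(13, 13)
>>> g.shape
(31, 23, 13, 3)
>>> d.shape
(23, 3, 13)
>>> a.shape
(31, 3, 13, 5, 23)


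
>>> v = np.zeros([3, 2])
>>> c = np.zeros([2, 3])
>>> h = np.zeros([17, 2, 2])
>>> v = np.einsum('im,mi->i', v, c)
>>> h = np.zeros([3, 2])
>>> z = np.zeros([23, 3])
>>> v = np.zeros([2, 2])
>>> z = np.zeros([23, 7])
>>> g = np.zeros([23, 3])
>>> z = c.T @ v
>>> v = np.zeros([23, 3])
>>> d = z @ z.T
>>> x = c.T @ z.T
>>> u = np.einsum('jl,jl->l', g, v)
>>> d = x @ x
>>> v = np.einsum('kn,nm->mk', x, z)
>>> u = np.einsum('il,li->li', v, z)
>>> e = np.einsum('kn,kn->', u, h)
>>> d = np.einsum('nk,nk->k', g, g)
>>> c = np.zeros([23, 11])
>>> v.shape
(2, 3)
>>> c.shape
(23, 11)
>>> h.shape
(3, 2)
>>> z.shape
(3, 2)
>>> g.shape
(23, 3)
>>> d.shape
(3,)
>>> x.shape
(3, 3)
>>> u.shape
(3, 2)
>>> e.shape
()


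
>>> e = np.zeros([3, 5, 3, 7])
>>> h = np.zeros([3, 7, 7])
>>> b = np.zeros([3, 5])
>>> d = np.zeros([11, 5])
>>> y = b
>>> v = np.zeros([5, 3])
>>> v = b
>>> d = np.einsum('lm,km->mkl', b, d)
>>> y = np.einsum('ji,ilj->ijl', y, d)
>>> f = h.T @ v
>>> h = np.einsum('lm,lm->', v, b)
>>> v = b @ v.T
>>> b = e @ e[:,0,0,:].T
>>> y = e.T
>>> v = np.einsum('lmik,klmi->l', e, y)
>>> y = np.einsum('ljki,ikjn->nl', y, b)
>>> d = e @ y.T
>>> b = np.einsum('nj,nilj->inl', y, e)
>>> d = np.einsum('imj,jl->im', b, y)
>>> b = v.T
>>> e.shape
(3, 5, 3, 7)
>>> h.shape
()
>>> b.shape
(3,)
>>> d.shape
(5, 3)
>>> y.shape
(3, 7)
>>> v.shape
(3,)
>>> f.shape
(7, 7, 5)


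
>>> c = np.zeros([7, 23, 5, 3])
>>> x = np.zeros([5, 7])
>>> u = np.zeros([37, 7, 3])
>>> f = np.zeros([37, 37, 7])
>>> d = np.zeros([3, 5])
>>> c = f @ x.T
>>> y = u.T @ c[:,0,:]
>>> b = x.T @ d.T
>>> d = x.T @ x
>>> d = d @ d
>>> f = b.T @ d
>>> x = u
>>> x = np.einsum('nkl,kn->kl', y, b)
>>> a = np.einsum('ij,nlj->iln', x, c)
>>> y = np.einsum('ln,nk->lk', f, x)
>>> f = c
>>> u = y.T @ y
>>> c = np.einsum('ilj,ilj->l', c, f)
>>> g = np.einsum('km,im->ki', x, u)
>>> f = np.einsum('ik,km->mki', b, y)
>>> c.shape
(37,)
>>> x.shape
(7, 5)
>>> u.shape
(5, 5)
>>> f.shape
(5, 3, 7)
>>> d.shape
(7, 7)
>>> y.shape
(3, 5)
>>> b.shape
(7, 3)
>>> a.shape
(7, 37, 37)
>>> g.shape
(7, 5)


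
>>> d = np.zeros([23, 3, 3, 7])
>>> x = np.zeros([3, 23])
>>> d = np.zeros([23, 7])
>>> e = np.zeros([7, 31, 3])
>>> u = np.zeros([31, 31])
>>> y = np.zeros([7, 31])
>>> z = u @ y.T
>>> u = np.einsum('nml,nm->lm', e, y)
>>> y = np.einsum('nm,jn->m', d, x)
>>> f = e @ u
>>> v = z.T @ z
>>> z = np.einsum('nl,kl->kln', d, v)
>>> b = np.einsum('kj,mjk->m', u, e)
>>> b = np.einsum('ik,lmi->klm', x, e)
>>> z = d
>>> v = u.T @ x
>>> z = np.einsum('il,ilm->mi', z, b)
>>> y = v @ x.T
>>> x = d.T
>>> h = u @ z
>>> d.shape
(23, 7)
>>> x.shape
(7, 23)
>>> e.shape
(7, 31, 3)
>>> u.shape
(3, 31)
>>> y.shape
(31, 3)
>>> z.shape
(31, 23)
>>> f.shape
(7, 31, 31)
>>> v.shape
(31, 23)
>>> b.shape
(23, 7, 31)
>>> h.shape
(3, 23)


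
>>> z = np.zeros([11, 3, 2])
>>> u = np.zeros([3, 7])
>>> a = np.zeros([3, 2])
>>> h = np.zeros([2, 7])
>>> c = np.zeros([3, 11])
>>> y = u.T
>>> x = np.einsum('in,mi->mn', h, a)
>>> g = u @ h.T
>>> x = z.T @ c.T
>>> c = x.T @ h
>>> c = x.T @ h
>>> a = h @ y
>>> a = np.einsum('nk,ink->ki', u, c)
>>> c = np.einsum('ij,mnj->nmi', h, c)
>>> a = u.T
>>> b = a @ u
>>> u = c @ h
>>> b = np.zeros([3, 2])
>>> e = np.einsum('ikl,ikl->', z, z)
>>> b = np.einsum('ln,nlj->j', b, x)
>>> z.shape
(11, 3, 2)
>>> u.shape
(3, 3, 7)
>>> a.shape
(7, 3)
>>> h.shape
(2, 7)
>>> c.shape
(3, 3, 2)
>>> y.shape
(7, 3)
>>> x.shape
(2, 3, 3)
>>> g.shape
(3, 2)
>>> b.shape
(3,)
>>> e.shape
()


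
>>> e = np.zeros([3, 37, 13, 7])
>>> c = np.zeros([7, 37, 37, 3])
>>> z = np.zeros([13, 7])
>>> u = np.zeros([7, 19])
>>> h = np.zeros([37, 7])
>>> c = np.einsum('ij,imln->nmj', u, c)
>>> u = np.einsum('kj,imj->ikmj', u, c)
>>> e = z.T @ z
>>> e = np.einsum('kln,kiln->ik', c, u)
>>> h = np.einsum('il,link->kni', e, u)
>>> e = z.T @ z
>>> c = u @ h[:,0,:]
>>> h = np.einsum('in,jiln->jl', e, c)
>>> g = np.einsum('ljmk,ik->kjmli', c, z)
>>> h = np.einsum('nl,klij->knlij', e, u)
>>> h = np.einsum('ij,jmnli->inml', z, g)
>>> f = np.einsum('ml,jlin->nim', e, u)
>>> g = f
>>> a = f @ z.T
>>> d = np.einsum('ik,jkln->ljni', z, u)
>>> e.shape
(7, 7)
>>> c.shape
(3, 7, 37, 7)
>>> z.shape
(13, 7)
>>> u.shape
(3, 7, 37, 19)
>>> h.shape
(13, 37, 7, 3)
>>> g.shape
(19, 37, 7)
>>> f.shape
(19, 37, 7)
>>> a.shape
(19, 37, 13)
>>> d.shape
(37, 3, 19, 13)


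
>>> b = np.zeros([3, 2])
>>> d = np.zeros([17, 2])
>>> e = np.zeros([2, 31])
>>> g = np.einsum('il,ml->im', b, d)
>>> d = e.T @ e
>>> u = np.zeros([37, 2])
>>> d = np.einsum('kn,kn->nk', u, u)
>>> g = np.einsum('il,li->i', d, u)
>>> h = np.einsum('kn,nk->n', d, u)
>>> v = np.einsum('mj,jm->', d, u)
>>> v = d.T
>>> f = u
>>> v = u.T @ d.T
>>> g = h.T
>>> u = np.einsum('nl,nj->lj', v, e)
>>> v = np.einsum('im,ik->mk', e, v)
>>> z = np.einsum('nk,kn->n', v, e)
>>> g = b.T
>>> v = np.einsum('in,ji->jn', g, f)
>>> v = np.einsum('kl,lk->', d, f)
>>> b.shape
(3, 2)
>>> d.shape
(2, 37)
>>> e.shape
(2, 31)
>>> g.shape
(2, 3)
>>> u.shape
(2, 31)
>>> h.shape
(37,)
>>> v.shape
()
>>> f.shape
(37, 2)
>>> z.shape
(31,)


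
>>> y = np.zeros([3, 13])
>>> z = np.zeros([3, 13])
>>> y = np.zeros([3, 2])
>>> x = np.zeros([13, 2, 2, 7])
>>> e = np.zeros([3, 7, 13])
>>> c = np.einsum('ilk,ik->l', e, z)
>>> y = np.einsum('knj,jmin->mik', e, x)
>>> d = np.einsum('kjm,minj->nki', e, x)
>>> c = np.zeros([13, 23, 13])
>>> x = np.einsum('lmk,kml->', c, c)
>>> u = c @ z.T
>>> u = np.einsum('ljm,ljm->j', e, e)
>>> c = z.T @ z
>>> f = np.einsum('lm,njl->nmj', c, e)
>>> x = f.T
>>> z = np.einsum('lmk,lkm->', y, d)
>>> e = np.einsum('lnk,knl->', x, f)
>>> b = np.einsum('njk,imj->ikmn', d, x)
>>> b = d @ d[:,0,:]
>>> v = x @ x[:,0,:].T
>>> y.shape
(2, 2, 3)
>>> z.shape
()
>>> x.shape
(7, 13, 3)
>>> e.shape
()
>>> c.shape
(13, 13)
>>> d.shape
(2, 3, 2)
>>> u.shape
(7,)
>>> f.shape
(3, 13, 7)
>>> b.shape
(2, 3, 2)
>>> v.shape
(7, 13, 7)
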